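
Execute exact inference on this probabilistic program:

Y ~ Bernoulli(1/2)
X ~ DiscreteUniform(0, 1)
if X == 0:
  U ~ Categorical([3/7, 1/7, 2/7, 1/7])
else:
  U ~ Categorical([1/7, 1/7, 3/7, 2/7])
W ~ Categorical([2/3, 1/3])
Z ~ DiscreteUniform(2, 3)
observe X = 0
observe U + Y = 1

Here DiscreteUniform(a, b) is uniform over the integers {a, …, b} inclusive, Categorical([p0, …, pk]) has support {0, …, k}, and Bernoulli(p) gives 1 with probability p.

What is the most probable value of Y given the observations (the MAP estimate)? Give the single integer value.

argmax_v P(Y = v | obs) = 1

Enumerate traces; 8 have nonzero weight after conditioning:
  (Y=0, X=0, U=1, W=0, Z=2) weight 1/84
  (Y=0, X=0, U=1, W=0, Z=3) weight 1/84
  (Y=0, X=0, U=1, W=1, Z=2) weight 1/168
  (Y=0, X=0, U=1, W=1, Z=3) weight 1/168
  (Y=1, X=0, U=0, W=0, Z=2) weight 1/28
  (Y=1, X=0, U=0, W=0, Z=3) weight 1/28
  (Y=1, X=0, U=0, W=1, Z=2) weight 1/56
  (Y=1, X=0, U=0, W=1, Z=3) weight 1/56
Group by Y:
  weight(Y=0) = 1/28
  weight(Y=1) = 3/28
Total weight = 1/28 + 3/28 = 1/7
P(Y=0 | obs) = 1/28 / 1/7 = 1/4
P(Y=1 | obs) = 3/28 / 1/7 = 3/4
argmax = 1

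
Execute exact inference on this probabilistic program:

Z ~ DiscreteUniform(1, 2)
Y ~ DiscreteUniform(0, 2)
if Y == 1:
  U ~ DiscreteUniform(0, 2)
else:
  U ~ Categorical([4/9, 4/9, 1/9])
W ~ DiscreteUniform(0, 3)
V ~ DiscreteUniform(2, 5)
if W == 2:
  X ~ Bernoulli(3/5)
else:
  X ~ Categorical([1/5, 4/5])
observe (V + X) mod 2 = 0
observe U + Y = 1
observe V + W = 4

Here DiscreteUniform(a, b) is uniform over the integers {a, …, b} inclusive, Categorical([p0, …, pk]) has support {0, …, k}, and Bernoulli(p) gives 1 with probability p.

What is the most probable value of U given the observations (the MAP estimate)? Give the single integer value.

Enumerate traces; 12 have nonzero weight after conditioning:
  (Z=1, Y=0, U=1, W=0, V=4, X=0) weight 1/1080
  (Z=1, Y=0, U=1, W=1, V=3, X=1) weight 1/270
  (Z=1, Y=0, U=1, W=2, V=2, X=0) weight 1/540
  (Z=1, Y=1, U=0, W=0, V=4, X=0) weight 1/1440
  (Z=1, Y=1, U=0, W=1, V=3, X=1) weight 1/360
  (Z=1, Y=1, U=0, W=2, V=2, X=0) weight 1/720
  (Z=2, Y=0, U=1, W=0, V=4, X=0) weight 1/1080
  (Z=2, Y=0, U=1, W=1, V=3, X=1) weight 1/270
  … 4 more
Group by U:
  weight(U=0) = 7/720
  weight(U=1) = 7/540
Total weight = 7/720 + 7/540 = 49/2160
P(U=0 | obs) = 7/720 / 49/2160 = 3/7
P(U=1 | obs) = 7/540 / 49/2160 = 4/7
argmax = 1

argmax_v P(U = v | obs) = 1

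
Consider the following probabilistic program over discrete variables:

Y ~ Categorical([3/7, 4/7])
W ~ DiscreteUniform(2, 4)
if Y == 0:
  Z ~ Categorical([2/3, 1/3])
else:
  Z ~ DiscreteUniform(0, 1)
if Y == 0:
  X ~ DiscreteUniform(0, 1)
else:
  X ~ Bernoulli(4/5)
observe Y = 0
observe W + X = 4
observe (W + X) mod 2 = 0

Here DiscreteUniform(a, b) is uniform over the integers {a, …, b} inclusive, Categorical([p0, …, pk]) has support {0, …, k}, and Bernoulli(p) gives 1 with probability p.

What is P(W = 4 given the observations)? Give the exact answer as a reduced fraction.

P(W = 4 | obs) = 1/2

Enumerate traces; 4 have nonzero weight after conditioning:
  (Y=0, W=3, Z=0, X=1) weight 1/21
  (Y=0, W=3, Z=1, X=1) weight 1/42
  (Y=0, W=4, Z=0, X=0) weight 1/21
  (Y=0, W=4, Z=1, X=0) weight 1/42
Group by W:
  weight(W=3) = 1/14
  weight(W=4) = 1/14
Total weight = 1/14 + 1/14 = 1/7
P(W=3 | obs) = 1/14 / 1/7 = 1/2
P(W=4 | obs) = 1/14 / 1/7 = 1/2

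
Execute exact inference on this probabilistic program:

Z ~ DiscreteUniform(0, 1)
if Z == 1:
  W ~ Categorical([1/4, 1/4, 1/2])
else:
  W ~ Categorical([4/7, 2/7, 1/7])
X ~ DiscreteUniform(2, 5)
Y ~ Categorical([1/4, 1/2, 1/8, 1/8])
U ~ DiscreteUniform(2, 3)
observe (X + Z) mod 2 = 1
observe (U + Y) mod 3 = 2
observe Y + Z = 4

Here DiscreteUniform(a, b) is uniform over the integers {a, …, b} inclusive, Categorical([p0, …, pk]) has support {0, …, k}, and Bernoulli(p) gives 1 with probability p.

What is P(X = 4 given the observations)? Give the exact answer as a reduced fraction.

P(X = 4 | obs) = 1/2

Enumerate traces; 6 have nonzero weight after conditioning:
  (Z=1, W=0, X=2, Y=3, U=2) weight 1/512
  (Z=1, W=0, X=4, Y=3, U=2) weight 1/512
  (Z=1, W=1, X=2, Y=3, U=2) weight 1/512
  (Z=1, W=1, X=4, Y=3, U=2) weight 1/512
  (Z=1, W=2, X=2, Y=3, U=2) weight 1/256
  (Z=1, W=2, X=4, Y=3, U=2) weight 1/256
Group by X:
  weight(X=2) = 1/128
  weight(X=4) = 1/128
Total weight = 1/128 + 1/128 = 1/64
P(X=2 | obs) = 1/128 / 1/64 = 1/2
P(X=4 | obs) = 1/128 / 1/64 = 1/2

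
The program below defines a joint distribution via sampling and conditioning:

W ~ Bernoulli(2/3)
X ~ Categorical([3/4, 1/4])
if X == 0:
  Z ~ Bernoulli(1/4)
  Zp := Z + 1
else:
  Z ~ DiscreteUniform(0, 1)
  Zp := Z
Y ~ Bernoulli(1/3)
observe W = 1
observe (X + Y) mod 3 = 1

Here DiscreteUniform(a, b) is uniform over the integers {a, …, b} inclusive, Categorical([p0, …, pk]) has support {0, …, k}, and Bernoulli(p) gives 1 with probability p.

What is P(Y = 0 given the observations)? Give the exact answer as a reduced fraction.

P(Y = 0 | obs) = 2/5

Enumerate traces; 4 have nonzero weight after conditioning:
  (W=1, X=0, Z=0, Y=1) weight 1/8
  (W=1, X=0, Z=1, Y=1) weight 1/24
  (W=1, X=1, Z=0, Y=0) weight 1/18
  (W=1, X=1, Z=1, Y=0) weight 1/18
Group by Y:
  weight(Y=0) = 1/9
  weight(Y=1) = 1/6
Total weight = 1/9 + 1/6 = 5/18
P(Y=0 | obs) = 1/9 / 5/18 = 2/5
P(Y=1 | obs) = 1/6 / 5/18 = 3/5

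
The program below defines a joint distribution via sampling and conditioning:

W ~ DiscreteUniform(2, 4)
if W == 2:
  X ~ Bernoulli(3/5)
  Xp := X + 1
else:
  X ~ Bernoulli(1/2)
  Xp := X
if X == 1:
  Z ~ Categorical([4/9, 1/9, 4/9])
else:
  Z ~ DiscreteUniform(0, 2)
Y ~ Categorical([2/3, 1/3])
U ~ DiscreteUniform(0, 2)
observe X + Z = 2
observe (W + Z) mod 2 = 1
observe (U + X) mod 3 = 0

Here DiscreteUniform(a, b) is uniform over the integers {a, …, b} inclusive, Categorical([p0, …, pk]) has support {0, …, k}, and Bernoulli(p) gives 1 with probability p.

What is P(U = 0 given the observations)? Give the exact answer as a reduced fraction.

P(U = 0 | obs) = 15/26

Enumerate traces; 6 have nonzero weight after conditioning:
  (W=2, X=1, Z=1, Y=0, U=2) weight 2/405
  (W=2, X=1, Z=1, Y=1, U=2) weight 1/405
  (W=3, X=0, Z=2, Y=0, U=0) weight 1/81
  (W=3, X=0, Z=2, Y=1, U=0) weight 1/162
  (W=4, X=1, Z=1, Y=0, U=2) weight 1/243
  (W=4, X=1, Z=1, Y=1, U=2) weight 1/486
Group by U:
  weight(U=0) = 1/54
  weight(U=2) = 11/810
Total weight = 1/54 + 11/810 = 13/405
P(U=0 | obs) = 1/54 / 13/405 = 15/26
P(U=2 | obs) = 11/810 / 13/405 = 11/26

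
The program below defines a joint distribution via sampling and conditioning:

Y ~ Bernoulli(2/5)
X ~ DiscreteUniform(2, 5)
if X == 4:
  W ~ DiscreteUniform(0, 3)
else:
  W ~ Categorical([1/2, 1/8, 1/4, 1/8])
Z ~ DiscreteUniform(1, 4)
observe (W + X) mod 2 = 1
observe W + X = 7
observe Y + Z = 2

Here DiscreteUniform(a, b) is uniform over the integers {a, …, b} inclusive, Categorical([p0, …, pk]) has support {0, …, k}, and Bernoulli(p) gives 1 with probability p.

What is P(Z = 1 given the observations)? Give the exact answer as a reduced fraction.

Enumerate traces; 4 have nonzero weight after conditioning:
  (Y=0, X=4, W=3, Z=2) weight 3/320
  (Y=0, X=5, W=2, Z=2) weight 3/320
  (Y=1, X=4, W=3, Z=1) weight 1/160
  (Y=1, X=5, W=2, Z=1) weight 1/160
Group by Z:
  weight(Z=1) = 1/80
  weight(Z=2) = 3/160
Total weight = 1/80 + 3/160 = 1/32
P(Z=1 | obs) = 1/80 / 1/32 = 2/5
P(Z=2 | obs) = 3/160 / 1/32 = 3/5

P(Z = 1 | obs) = 2/5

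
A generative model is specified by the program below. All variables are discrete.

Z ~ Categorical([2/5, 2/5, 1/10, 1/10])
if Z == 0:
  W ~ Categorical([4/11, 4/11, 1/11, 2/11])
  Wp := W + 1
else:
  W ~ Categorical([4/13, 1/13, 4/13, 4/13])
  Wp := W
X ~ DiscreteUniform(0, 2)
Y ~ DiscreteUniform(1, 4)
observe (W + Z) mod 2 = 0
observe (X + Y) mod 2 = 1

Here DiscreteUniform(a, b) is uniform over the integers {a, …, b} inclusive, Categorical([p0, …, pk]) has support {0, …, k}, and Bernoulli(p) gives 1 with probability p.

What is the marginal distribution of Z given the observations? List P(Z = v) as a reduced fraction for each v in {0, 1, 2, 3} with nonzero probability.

P(Z=0) = 260/623, P(Z=1) = 220/623, P(Z=2) = 88/623, P(Z=3) = 55/623

Enumerate traces; 48 have nonzero weight after conditioning:
  (Z=0, W=0, X=0, Y=1) weight 2/165
  (Z=0, W=0, X=0, Y=3) weight 2/165
  (Z=0, W=0, X=1, Y=2) weight 2/165
  (Z=0, W=0, X=1, Y=4) weight 2/165
  (Z=0, W=0, X=2, Y=1) weight 2/165
  (Z=0, W=0, X=2, Y=3) weight 2/165
  (Z=0, W=2, X=0, Y=1) weight 1/330
  (Z=0, W=2, X=0, Y=3) weight 1/330
  (Z=1, W=1, X=0, Y=1) weight 1/390
  (Z=2, W=0, X=0, Y=1) weight 1/390
  … 38 more
Group by Z:
  weight(Z=0) = 1/11
  weight(Z=1) = 1/13
  weight(Z=2) = 2/65
  weight(Z=3) = 1/52
Total weight = 1/11 + 1/13 + 2/65 + 1/52 = 623/2860
P(Z=0 | obs) = 1/11 / 623/2860 = 260/623
P(Z=1 | obs) = 1/13 / 623/2860 = 220/623
P(Z=2 | obs) = 2/65 / 623/2860 = 88/623
P(Z=3 | obs) = 1/52 / 623/2860 = 55/623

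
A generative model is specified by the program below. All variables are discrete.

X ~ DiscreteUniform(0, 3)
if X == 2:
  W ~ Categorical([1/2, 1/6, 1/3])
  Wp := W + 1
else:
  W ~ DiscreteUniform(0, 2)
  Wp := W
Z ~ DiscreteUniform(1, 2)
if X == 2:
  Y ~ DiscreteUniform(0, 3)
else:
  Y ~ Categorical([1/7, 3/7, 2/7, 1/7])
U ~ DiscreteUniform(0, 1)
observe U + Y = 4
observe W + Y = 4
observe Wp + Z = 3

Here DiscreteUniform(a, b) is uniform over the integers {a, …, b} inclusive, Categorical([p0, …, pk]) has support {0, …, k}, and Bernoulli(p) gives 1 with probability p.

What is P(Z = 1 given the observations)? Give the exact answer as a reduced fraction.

Enumerate traces; 4 have nonzero weight after conditioning:
  (X=0, W=1, Z=2, Y=3, U=1) weight 1/336
  (X=1, W=1, Z=2, Y=3, U=1) weight 1/336
  (X=2, W=1, Z=1, Y=3, U=1) weight 1/384
  (X=3, W=1, Z=2, Y=3, U=1) weight 1/336
Group by Z:
  weight(Z=1) = 1/384
  weight(Z=2) = 1/112
Total weight = 1/384 + 1/112 = 31/2688
P(Z=1 | obs) = 1/384 / 31/2688 = 7/31
P(Z=2 | obs) = 1/112 / 31/2688 = 24/31

P(Z = 1 | obs) = 7/31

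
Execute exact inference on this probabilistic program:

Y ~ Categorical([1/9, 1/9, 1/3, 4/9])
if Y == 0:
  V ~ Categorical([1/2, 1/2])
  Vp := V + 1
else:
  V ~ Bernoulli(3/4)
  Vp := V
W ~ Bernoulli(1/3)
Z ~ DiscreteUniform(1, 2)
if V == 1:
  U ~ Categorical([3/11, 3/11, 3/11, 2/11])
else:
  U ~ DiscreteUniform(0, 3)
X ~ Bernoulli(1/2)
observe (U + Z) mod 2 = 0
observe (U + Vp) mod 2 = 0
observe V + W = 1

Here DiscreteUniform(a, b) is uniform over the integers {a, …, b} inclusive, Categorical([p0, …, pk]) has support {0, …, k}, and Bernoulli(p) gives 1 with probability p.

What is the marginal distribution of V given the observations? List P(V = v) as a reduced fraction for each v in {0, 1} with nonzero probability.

Enumerate traces; 32 have nonzero weight after conditioning:
  (Y=0, V=0, W=1, Z=1, U=1, X=0) weight 1/864
  (Y=0, V=0, W=1, Z=1, U=1, X=1) weight 1/864
  (Y=0, V=0, W=1, Z=1, U=3, X=0) weight 1/864
  (Y=0, V=0, W=1, Z=1, U=3, X=1) weight 1/864
  (Y=0, V=1, W=0, Z=2, U=0, X=0) weight 1/396
  (Y=0, V=1, W=0, Z=2, U=0, X=1) weight 1/396
  (Y=0, V=1, W=0, Z=2, U=2, X=0) weight 1/396
  (Y=0, V=1, W=0, Z=2, U=2, X=1) weight 1/396
  … 24 more
Group by V:
  weight(V=0) = 5/216
  weight(V=1) = 1/9
Total weight = 5/216 + 1/9 = 29/216
P(V=0 | obs) = 5/216 / 29/216 = 5/29
P(V=1 | obs) = 1/9 / 29/216 = 24/29

P(V=0) = 5/29, P(V=1) = 24/29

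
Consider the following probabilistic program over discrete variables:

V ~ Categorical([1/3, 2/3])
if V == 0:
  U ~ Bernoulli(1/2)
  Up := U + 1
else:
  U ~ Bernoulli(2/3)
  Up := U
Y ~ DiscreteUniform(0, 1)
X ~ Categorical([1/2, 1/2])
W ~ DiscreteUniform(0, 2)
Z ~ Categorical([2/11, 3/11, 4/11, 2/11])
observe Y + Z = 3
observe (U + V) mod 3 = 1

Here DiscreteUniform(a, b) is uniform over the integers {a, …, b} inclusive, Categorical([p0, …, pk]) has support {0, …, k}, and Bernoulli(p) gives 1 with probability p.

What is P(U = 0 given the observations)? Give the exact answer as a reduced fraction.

Enumerate traces; 24 have nonzero weight after conditioning:
  (V=0, U=1, Y=0, X=0, W=0, Z=3) weight 1/396
  (V=0, U=1, Y=0, X=0, W=1, Z=3) weight 1/396
  (V=0, U=1, Y=0, X=0, W=2, Z=3) weight 1/396
  (V=0, U=1, Y=0, X=1, W=0, Z=3) weight 1/396
  (V=0, U=1, Y=0, X=1, W=1, Z=3) weight 1/396
  (V=0, U=1, Y=0, X=1, W=2, Z=3) weight 1/396
  (V=0, U=1, Y=1, X=0, W=0, Z=2) weight 1/198
  (V=0, U=1, Y=1, X=0, W=1, Z=2) weight 1/198
  (V=1, U=0, Y=0, X=0, W=0, Z=3) weight 1/297
  … 15 more
Group by U:
  weight(U=0) = 2/33
  weight(U=1) = 1/22
Total weight = 2/33 + 1/22 = 7/66
P(U=0 | obs) = 2/33 / 7/66 = 4/7
P(U=1 | obs) = 1/22 / 7/66 = 3/7

P(U = 0 | obs) = 4/7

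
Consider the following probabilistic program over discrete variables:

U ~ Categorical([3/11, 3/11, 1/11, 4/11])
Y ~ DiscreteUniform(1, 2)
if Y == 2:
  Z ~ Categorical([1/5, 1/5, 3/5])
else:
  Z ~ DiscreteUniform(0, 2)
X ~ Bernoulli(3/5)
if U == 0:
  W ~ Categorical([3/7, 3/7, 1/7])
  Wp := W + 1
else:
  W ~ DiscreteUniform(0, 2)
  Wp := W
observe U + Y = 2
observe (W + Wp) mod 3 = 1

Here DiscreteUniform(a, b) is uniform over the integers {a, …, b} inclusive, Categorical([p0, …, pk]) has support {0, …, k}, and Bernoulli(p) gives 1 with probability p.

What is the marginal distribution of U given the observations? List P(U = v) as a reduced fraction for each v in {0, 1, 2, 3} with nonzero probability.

Enumerate traces; 12 have nonzero weight after conditioning:
  (U=0, Y=2, Z=0, X=0, W=0) weight 9/1925
  (U=0, Y=2, Z=0, X=1, W=0) weight 27/3850
  (U=0, Y=2, Z=1, X=0, W=0) weight 9/1925
  (U=0, Y=2, Z=1, X=1, W=0) weight 27/3850
  (U=0, Y=2, Z=2, X=0, W=0) weight 27/1925
  (U=0, Y=2, Z=2, X=1, W=0) weight 81/3850
  (U=1, Y=1, Z=0, X=0, W=2) weight 1/165
  (U=1, Y=1, Z=0, X=1, W=2) weight 1/110
  … 4 more
Group by U:
  weight(U=0) = 9/154
  weight(U=1) = 1/22
Total weight = 9/154 + 1/22 = 8/77
P(U=0 | obs) = 9/154 / 8/77 = 9/16
P(U=1 | obs) = 1/22 / 8/77 = 7/16

P(U=0) = 9/16, P(U=1) = 7/16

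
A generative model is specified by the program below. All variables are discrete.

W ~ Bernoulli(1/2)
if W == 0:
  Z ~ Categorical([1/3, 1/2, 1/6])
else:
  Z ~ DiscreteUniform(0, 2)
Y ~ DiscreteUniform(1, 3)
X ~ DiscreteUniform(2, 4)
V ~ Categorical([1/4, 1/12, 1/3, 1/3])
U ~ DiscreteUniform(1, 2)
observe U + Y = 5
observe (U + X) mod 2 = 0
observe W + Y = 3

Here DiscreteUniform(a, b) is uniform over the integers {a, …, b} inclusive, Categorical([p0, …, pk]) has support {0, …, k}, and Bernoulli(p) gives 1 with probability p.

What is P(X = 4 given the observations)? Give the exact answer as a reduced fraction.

P(X = 4 | obs) = 1/2

Enumerate traces; 24 have nonzero weight after conditioning:
  (W=0, Z=0, Y=3, X=2, V=0, U=2) weight 1/432
  (W=0, Z=0, Y=3, X=2, V=1, U=2) weight 1/1296
  (W=0, Z=0, Y=3, X=2, V=2, U=2) weight 1/324
  (W=0, Z=0, Y=3, X=2, V=3, U=2) weight 1/324
  (W=0, Z=0, Y=3, X=4, V=0, U=2) weight 1/432
  (W=0, Z=0, Y=3, X=4, V=1, U=2) weight 1/1296
  (W=0, Z=0, Y=3, X=4, V=2, U=2) weight 1/324
  (W=0, Z=0, Y=3, X=4, V=3, U=2) weight 1/324
  … 16 more
Group by X:
  weight(X=2) = 1/36
  weight(X=4) = 1/36
Total weight = 1/36 + 1/36 = 1/18
P(X=2 | obs) = 1/36 / 1/18 = 1/2
P(X=4 | obs) = 1/36 / 1/18 = 1/2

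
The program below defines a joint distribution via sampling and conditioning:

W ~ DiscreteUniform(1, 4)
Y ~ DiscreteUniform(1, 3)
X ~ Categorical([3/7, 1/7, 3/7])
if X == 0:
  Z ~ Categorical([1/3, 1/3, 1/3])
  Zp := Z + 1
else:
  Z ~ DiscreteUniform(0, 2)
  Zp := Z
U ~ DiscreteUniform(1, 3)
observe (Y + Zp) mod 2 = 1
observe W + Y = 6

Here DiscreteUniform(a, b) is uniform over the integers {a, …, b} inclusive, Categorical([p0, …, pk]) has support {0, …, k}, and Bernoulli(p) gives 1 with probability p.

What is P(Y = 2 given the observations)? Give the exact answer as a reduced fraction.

Enumerate traces; 27 have nonzero weight after conditioning:
  (W=3, Y=3, X=0, Z=1, U=1) weight 1/252
  (W=3, Y=3, X=0, Z=1, U=2) weight 1/252
  (W=3, Y=3, X=0, Z=1, U=3) weight 1/252
  (W=3, Y=3, X=1, Z=0, U=1) weight 1/756
  (W=3, Y=3, X=1, Z=0, U=2) weight 1/756
  (W=3, Y=3, X=1, Z=0, U=3) weight 1/756
  (W=3, Y=3, X=1, Z=2, U=1) weight 1/756
  (W=3, Y=3, X=1, Z=2, U=2) weight 1/756
  (W=4, Y=2, X=0, Z=0, U=1) weight 1/252
  … 18 more
Group by Y:
  weight(Y=2) = 5/126
  weight(Y=3) = 11/252
Total weight = 5/126 + 11/252 = 1/12
P(Y=2 | obs) = 5/126 / 1/12 = 10/21
P(Y=3 | obs) = 11/252 / 1/12 = 11/21

P(Y = 2 | obs) = 10/21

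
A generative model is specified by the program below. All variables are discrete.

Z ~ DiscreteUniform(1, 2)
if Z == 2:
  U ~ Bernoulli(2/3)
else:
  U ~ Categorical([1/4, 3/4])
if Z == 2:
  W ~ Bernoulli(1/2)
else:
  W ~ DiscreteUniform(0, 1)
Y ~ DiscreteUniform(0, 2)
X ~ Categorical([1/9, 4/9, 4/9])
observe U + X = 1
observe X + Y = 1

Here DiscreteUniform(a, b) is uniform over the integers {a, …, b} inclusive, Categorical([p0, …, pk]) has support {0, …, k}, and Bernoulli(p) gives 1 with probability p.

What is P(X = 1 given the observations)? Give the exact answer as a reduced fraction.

P(X = 1 | obs) = 28/45

Enumerate traces; 8 have nonzero weight after conditioning:
  (Z=1, U=0, W=0, Y=0, X=1) weight 1/108
  (Z=1, U=0, W=1, Y=0, X=1) weight 1/108
  (Z=1, U=1, W=0, Y=1, X=0) weight 1/144
  (Z=1, U=1, W=1, Y=1, X=0) weight 1/144
  (Z=2, U=0, W=0, Y=0, X=1) weight 1/81
  (Z=2, U=0, W=1, Y=0, X=1) weight 1/81
  (Z=2, U=1, W=0, Y=1, X=0) weight 1/162
  (Z=2, U=1, W=1, Y=1, X=0) weight 1/162
Group by X:
  weight(X=0) = 17/648
  weight(X=1) = 7/162
Total weight = 17/648 + 7/162 = 5/72
P(X=0 | obs) = 17/648 / 5/72 = 17/45
P(X=1 | obs) = 7/162 / 5/72 = 28/45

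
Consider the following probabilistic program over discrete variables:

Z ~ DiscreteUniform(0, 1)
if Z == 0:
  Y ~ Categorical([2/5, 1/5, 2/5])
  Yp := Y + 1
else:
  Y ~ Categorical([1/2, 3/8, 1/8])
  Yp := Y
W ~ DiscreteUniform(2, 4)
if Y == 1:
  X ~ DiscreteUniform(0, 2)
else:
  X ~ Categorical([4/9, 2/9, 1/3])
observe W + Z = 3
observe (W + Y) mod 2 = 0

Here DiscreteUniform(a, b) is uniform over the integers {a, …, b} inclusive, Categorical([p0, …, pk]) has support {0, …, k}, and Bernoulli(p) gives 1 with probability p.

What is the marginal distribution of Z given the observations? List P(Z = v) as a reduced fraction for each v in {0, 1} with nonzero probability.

P(Z=0) = 8/33, P(Z=1) = 25/33

Enumerate traces; 9 have nonzero weight after conditioning:
  (Z=0, Y=1, W=3, X=0) weight 1/90
  (Z=0, Y=1, W=3, X=1) weight 1/90
  (Z=0, Y=1, W=3, X=2) weight 1/90
  (Z=1, Y=0, W=2, X=0) weight 1/27
  (Z=1, Y=0, W=2, X=1) weight 1/54
  (Z=1, Y=0, W=2, X=2) weight 1/36
  (Z=1, Y=2, W=2, X=0) weight 1/108
  (Z=1, Y=2, W=2, X=1) weight 1/216
  … 1 more
Group by Z:
  weight(Z=0) = 1/30
  weight(Z=1) = 5/48
Total weight = 1/30 + 5/48 = 11/80
P(Z=0 | obs) = 1/30 / 11/80 = 8/33
P(Z=1 | obs) = 5/48 / 11/80 = 25/33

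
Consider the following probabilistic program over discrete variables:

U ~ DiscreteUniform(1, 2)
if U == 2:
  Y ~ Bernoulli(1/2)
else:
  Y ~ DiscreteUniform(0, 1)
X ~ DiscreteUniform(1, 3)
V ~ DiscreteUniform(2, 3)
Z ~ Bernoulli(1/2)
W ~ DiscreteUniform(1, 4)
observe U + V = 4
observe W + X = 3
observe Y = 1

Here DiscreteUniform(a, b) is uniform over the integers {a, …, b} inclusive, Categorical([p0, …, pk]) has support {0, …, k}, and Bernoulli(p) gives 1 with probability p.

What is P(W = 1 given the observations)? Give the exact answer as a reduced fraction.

Enumerate traces; 8 have nonzero weight after conditioning:
  (U=1, Y=1, X=1, V=3, Z=0, W=2) weight 1/192
  (U=1, Y=1, X=1, V=3, Z=1, W=2) weight 1/192
  (U=1, Y=1, X=2, V=3, Z=0, W=1) weight 1/192
  (U=1, Y=1, X=2, V=3, Z=1, W=1) weight 1/192
  (U=2, Y=1, X=1, V=2, Z=0, W=2) weight 1/192
  (U=2, Y=1, X=1, V=2, Z=1, W=2) weight 1/192
  (U=2, Y=1, X=2, V=2, Z=0, W=1) weight 1/192
  (U=2, Y=1, X=2, V=2, Z=1, W=1) weight 1/192
Group by W:
  weight(W=1) = 1/48
  weight(W=2) = 1/48
Total weight = 1/48 + 1/48 = 1/24
P(W=1 | obs) = 1/48 / 1/24 = 1/2
P(W=2 | obs) = 1/48 / 1/24 = 1/2

P(W = 1 | obs) = 1/2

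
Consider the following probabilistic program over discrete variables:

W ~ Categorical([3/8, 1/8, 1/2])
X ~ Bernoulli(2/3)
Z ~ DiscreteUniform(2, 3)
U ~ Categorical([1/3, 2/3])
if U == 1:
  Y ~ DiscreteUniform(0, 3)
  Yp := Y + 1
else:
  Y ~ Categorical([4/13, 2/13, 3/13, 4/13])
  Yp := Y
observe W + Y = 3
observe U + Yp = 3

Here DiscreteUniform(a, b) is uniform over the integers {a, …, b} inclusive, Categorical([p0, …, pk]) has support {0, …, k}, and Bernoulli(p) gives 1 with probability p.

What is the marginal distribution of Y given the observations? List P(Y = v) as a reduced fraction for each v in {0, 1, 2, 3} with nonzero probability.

P(Y=1) = 13/19, P(Y=3) = 6/19

Enumerate traces; 8 have nonzero weight after conditioning:
  (W=0, X=0, Z=2, U=0, Y=3) weight 1/156
  (W=0, X=0, Z=3, U=0, Y=3) weight 1/156
  (W=0, X=1, Z=2, U=0, Y=3) weight 1/78
  (W=0, X=1, Z=3, U=0, Y=3) weight 1/78
  (W=2, X=0, Z=2, U=1, Y=1) weight 1/72
  (W=2, X=0, Z=3, U=1, Y=1) weight 1/72
  (W=2, X=1, Z=2, U=1, Y=1) weight 1/36
  (W=2, X=1, Z=3, U=1, Y=1) weight 1/36
Group by Y:
  weight(Y=1) = 1/12
  weight(Y=3) = 1/26
Total weight = 1/12 + 1/26 = 19/156
P(Y=1 | obs) = 1/12 / 19/156 = 13/19
P(Y=3 | obs) = 1/26 / 19/156 = 6/19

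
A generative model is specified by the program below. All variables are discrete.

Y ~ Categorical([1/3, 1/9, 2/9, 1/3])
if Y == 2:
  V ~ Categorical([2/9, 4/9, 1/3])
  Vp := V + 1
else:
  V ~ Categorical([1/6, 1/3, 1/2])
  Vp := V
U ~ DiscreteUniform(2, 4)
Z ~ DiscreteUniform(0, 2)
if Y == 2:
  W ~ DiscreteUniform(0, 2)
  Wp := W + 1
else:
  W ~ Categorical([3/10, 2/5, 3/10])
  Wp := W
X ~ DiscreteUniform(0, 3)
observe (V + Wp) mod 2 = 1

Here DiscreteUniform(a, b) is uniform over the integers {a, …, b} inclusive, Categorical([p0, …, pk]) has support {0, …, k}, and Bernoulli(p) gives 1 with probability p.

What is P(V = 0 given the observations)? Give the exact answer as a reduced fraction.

Enumerate traces; 612 have nonzero weight after conditioning:
  (Y=0, V=0, U=2, Z=0, W=1, X=0) weight 1/1620
  (Y=0, V=0, U=2, Z=0, W=1, X=1) weight 1/1620
  (Y=0, V=0, U=2, Z=0, W=1, X=2) weight 1/1620
  (Y=0, V=0, U=2, Z=0, W=1, X=3) weight 1/1620
  (Y=0, V=0, U=2, Z=1, W=1, X=0) weight 1/1620
  (Y=0, V=0, U=2, Z=1, W=1, X=1) weight 1/1620
  (Y=0, V=0, U=2, Z=1, W=1, X=2) weight 1/1620
  (Y=0, V=0, U=2, Z=1, W=1, X=3) weight 1/1620
  (Y=0, V=1, U=2, Z=0, W=0, X=0) weight 1/1080
  (Y=0, V=2, U=2, Z=0, W=1, X=0) weight 1/540
  … 602 more
Group by V:
  weight(V=0) = 103/1215
  weight(V=1) = 229/1215
  weight(V=2) = 83/405
Total weight = 103/1215 + 229/1215 + 83/405 = 581/1215
P(V=0 | obs) = 103/1215 / 581/1215 = 103/581
P(V=1 | obs) = 229/1215 / 581/1215 = 229/581
P(V=2 | obs) = 83/405 / 581/1215 = 3/7

P(V = 0 | obs) = 103/581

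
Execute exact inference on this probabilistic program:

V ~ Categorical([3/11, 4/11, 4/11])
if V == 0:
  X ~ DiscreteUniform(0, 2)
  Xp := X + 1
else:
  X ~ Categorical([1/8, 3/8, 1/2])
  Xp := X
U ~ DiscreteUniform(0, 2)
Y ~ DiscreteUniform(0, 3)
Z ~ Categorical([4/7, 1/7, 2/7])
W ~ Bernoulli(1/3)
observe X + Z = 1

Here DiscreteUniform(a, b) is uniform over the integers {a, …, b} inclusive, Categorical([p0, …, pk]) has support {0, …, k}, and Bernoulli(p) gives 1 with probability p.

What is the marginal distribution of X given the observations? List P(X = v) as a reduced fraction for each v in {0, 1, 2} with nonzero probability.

Enumerate traces; 144 have nonzero weight after conditioning:
  (V=0, X=0, U=0, Y=0, Z=1, W=0) weight 1/1386
  (V=0, X=0, U=0, Y=0, Z=1, W=1) weight 1/2772
  (V=0, X=0, U=0, Y=1, Z=1, W=0) weight 1/1386
  (V=0, X=0, U=0, Y=1, Z=1, W=1) weight 1/2772
  (V=0, X=0, U=0, Y=2, Z=1, W=0) weight 1/1386
  (V=0, X=0, U=0, Y=2, Z=1, W=1) weight 1/2772
  (V=0, X=0, U=0, Y=3, Z=1, W=0) weight 1/1386
  (V=0, X=0, U=0, Y=3, Z=1, W=1) weight 1/2772
  (V=0, X=1, U=0, Y=0, Z=0, W=0) weight 2/693
  … 135 more
Group by X:
  weight(X=0) = 2/77
  weight(X=1) = 16/77
Total weight = 2/77 + 16/77 = 18/77
P(X=0 | obs) = 2/77 / 18/77 = 1/9
P(X=1 | obs) = 16/77 / 18/77 = 8/9

P(X=0) = 1/9, P(X=1) = 8/9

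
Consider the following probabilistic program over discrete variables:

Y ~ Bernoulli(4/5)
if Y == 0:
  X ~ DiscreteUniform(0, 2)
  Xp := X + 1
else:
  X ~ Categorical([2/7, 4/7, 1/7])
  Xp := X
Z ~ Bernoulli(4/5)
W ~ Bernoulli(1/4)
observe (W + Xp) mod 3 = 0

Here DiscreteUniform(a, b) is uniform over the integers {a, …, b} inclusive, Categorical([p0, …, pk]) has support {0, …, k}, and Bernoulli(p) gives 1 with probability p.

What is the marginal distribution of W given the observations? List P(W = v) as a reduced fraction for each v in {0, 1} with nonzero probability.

Enumerate traces; 8 have nonzero weight after conditioning:
  (Y=0, X=1, Z=0, W=1) weight 1/300
  (Y=0, X=1, Z=1, W=1) weight 1/75
  (Y=0, X=2, Z=0, W=0) weight 1/100
  (Y=0, X=2, Z=1, W=0) weight 1/25
  (Y=1, X=0, Z=0, W=0) weight 6/175
  (Y=1, X=0, Z=1, W=0) weight 24/175
  (Y=1, X=2, Z=0, W=1) weight 1/175
  (Y=1, X=2, Z=1, W=1) weight 4/175
Group by W:
  weight(W=0) = 31/140
  weight(W=1) = 19/420
Total weight = 31/140 + 19/420 = 4/15
P(W=0 | obs) = 31/140 / 4/15 = 93/112
P(W=1 | obs) = 19/420 / 4/15 = 19/112

P(W=0) = 93/112, P(W=1) = 19/112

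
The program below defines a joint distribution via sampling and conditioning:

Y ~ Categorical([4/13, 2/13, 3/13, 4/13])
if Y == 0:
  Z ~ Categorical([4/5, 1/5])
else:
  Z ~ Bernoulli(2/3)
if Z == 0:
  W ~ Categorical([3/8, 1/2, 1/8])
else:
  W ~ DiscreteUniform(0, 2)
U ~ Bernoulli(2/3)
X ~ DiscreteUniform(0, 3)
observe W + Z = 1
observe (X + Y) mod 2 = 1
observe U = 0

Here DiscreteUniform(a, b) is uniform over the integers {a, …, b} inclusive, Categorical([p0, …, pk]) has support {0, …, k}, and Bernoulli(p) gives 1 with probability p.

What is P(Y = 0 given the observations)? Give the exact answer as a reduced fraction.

Enumerate traces; 16 have nonzero weight after conditioning:
  (Y=0, Z=0, W=1, U=0, X=1) weight 2/195
  (Y=0, Z=0, W=1, U=0, X=3) weight 2/195
  (Y=0, Z=1, W=0, U=0, X=1) weight 1/585
  (Y=0, Z=1, W=0, U=0, X=3) weight 1/585
  (Y=1, Z=0, W=1, U=0, X=0) weight 1/468
  (Y=1, Z=0, W=1, U=0, X=2) weight 1/468
  (Y=1, Z=1, W=0, U=0, X=0) weight 1/351
  (Y=1, Z=1, W=0, U=0, X=2) weight 1/351
  (Y=2, Z=0, W=1, U=0, X=1) weight 1/312
  (Y=3, Z=0, W=1, U=0, X=0) weight 1/234
  … 6 more
Group by Y:
  weight(Y=0) = 14/585
  weight(Y=1) = 7/702
  weight(Y=2) = 7/468
  weight(Y=3) = 7/351
Total weight = 14/585 + 7/702 + 7/468 + 7/351 = 161/2340
P(Y=0 | obs) = 14/585 / 161/2340 = 8/23
P(Y=1 | obs) = 7/702 / 161/2340 = 10/69
P(Y=2 | obs) = 7/468 / 161/2340 = 5/23
P(Y=3 | obs) = 7/351 / 161/2340 = 20/69

P(Y = 0 | obs) = 8/23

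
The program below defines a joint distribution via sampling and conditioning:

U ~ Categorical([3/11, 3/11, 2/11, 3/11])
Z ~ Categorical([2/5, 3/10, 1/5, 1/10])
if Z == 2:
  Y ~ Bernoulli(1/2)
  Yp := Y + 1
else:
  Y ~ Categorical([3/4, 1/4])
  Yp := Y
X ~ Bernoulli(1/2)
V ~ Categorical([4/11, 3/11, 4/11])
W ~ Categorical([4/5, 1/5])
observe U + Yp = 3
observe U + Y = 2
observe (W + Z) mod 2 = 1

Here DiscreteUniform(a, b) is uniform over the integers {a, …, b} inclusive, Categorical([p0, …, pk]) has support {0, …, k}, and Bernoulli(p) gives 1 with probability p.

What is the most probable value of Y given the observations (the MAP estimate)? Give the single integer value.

argmax_v P(Y = v | obs) = 1

Enumerate traces; 12 have nonzero weight after conditioning:
  (U=1, Z=2, Y=1, X=0, V=0, W=1) weight 3/3025
  (U=1, Z=2, Y=1, X=0, V=1, W=1) weight 9/12100
  (U=1, Z=2, Y=1, X=0, V=2, W=1) weight 3/3025
  (U=1, Z=2, Y=1, X=1, V=0, W=1) weight 3/3025
  (U=1, Z=2, Y=1, X=1, V=1, W=1) weight 9/12100
  (U=1, Z=2, Y=1, X=1, V=2, W=1) weight 3/3025
  (U=2, Z=2, Y=0, X=0, V=0, W=1) weight 2/3025
  (U=2, Z=2, Y=0, X=0, V=1, W=1) weight 3/6050
  … 4 more
Group by Y:
  weight(Y=0) = 1/275
  weight(Y=1) = 3/550
Total weight = 1/275 + 3/550 = 1/110
P(Y=0 | obs) = 1/275 / 1/110 = 2/5
P(Y=1 | obs) = 3/550 / 1/110 = 3/5
argmax = 1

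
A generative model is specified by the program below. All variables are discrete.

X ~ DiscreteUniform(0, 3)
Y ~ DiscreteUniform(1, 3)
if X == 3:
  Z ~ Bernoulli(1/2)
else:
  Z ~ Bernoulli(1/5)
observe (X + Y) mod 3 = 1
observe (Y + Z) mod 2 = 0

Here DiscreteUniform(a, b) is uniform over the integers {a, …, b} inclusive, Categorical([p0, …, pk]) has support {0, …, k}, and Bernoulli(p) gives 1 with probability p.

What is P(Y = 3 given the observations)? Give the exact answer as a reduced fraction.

P(Y = 3 | obs) = 2/17

Enumerate traces; 4 have nonzero weight after conditioning:
  (X=0, Y=1, Z=1) weight 1/60
  (X=1, Y=3, Z=1) weight 1/60
  (X=2, Y=2, Z=0) weight 1/15
  (X=3, Y=1, Z=1) weight 1/24
Group by Y:
  weight(Y=1) = 7/120
  weight(Y=2) = 1/15
  weight(Y=3) = 1/60
Total weight = 7/120 + 1/15 + 1/60 = 17/120
P(Y=1 | obs) = 7/120 / 17/120 = 7/17
P(Y=2 | obs) = 1/15 / 17/120 = 8/17
P(Y=3 | obs) = 1/60 / 17/120 = 2/17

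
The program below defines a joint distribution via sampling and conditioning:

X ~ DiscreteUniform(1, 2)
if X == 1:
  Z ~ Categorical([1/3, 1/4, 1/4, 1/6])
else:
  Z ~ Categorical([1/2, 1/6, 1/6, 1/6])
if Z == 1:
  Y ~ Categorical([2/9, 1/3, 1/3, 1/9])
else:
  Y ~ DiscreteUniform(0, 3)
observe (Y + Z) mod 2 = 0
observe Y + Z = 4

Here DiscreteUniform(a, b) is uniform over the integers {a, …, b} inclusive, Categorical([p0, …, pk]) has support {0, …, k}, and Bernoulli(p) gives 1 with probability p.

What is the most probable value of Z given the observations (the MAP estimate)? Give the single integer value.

argmax_v P(Z = v | obs) = 2

Enumerate traces; 6 have nonzero weight after conditioning:
  (X=1, Z=1, Y=3) weight 1/72
  (X=1, Z=2, Y=2) weight 1/32
  (X=1, Z=3, Y=1) weight 1/48
  (X=2, Z=1, Y=3) weight 1/108
  (X=2, Z=2, Y=2) weight 1/48
  (X=2, Z=3, Y=1) weight 1/48
Group by Z:
  weight(Z=1) = 5/216
  weight(Z=2) = 5/96
  weight(Z=3) = 1/24
Total weight = 5/216 + 5/96 + 1/24 = 101/864
P(Z=1 | obs) = 5/216 / 101/864 = 20/101
P(Z=2 | obs) = 5/96 / 101/864 = 45/101
P(Z=3 | obs) = 1/24 / 101/864 = 36/101
argmax = 2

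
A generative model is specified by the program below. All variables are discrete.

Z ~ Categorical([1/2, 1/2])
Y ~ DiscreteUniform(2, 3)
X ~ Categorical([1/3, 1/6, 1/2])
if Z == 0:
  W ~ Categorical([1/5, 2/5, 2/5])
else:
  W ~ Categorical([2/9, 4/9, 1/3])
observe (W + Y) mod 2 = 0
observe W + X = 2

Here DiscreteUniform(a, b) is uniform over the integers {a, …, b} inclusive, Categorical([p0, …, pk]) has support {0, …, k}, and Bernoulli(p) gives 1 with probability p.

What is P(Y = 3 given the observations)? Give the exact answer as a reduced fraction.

Enumerate traces; 6 have nonzero weight after conditioning:
  (Z=0, Y=2, X=0, W=2) weight 1/30
  (Z=0, Y=2, X=2, W=0) weight 1/40
  (Z=0, Y=3, X=1, W=1) weight 1/60
  (Z=1, Y=2, X=0, W=2) weight 1/36
  (Z=1, Y=2, X=2, W=0) weight 1/36
  (Z=1, Y=3, X=1, W=1) weight 1/54
Group by Y:
  weight(Y=2) = 41/360
  weight(Y=3) = 19/540
Total weight = 41/360 + 19/540 = 161/1080
P(Y=2 | obs) = 41/360 / 161/1080 = 123/161
P(Y=3 | obs) = 19/540 / 161/1080 = 38/161

P(Y = 3 | obs) = 38/161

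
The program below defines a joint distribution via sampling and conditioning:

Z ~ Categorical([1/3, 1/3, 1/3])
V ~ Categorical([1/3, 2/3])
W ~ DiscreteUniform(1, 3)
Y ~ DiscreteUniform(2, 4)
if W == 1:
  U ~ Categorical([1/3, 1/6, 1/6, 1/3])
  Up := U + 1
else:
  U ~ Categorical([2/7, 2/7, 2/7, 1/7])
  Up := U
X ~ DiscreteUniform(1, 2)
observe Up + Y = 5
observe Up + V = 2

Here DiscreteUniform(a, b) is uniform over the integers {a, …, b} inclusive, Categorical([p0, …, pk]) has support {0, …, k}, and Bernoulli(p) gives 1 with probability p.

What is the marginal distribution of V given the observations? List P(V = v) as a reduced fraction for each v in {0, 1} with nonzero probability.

Enumerate traces; 36 have nonzero weight after conditioning:
  (Z=0, V=0, W=1, Y=3, U=1, X=1) weight 1/972
  (Z=0, V=0, W=1, Y=3, U=1, X=2) weight 1/972
  (Z=0, V=0, W=2, Y=3, U=2, X=1) weight 1/567
  (Z=0, V=0, W=2, Y=3, U=2, X=2) weight 1/567
  (Z=0, V=0, W=3, Y=3, U=2, X=1) weight 1/567
  (Z=0, V=0, W=3, Y=3, U=2, X=2) weight 1/567
  (Z=0, V=1, W=1, Y=4, U=0, X=1) weight 1/243
  (Z=0, V=1, W=1, Y=4, U=0, X=2) weight 1/243
  … 28 more
Group by V:
  weight(V=0) = 31/1134
  weight(V=1) = 38/567
Total weight = 31/1134 + 38/567 = 107/1134
P(V=0 | obs) = 31/1134 / 107/1134 = 31/107
P(V=1 | obs) = 38/567 / 107/1134 = 76/107

P(V=0) = 31/107, P(V=1) = 76/107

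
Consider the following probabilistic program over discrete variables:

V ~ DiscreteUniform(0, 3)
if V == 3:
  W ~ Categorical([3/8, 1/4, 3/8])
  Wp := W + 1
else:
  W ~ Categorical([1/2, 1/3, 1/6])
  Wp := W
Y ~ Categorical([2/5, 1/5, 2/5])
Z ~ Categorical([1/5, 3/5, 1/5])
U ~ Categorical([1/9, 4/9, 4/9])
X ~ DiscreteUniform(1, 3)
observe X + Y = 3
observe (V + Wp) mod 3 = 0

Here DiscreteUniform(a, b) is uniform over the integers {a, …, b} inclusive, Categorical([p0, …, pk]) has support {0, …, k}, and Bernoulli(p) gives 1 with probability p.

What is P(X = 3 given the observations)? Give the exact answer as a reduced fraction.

Enumerate traces; 108 have nonzero weight after conditioning:
  (V=0, W=0, Y=0, Z=0, U=0, X=3) weight 1/2700
  (V=0, W=0, Y=0, Z=0, U=1, X=3) weight 1/675
  (V=0, W=0, Y=0, Z=0, U=2, X=3) weight 1/675
  (V=0, W=0, Y=0, Z=1, U=0, X=3) weight 1/900
  (V=0, W=0, Y=0, Z=1, U=1, X=3) weight 1/225
  (V=0, W=0, Y=0, Z=1, U=2, X=3) weight 1/225
  (V=0, W=0, Y=0, Z=2, U=0, X=3) weight 1/2700
  (V=0, W=0, Y=0, Z=2, U=1, X=3) weight 1/675
  (V=0, W=0, Y=1, Z=0, U=0, X=2) weight 1/5400
  (V=0, W=0, Y=2, Z=0, U=0, X=1) weight 1/2700
  … 98 more
Group by X:
  weight(X=1) = 11/240
  weight(X=2) = 11/480
  weight(X=3) = 11/240
Total weight = 11/240 + 11/480 + 11/240 = 11/96
P(X=1 | obs) = 11/240 / 11/96 = 2/5
P(X=2 | obs) = 11/480 / 11/96 = 1/5
P(X=3 | obs) = 11/240 / 11/96 = 2/5

P(X = 3 | obs) = 2/5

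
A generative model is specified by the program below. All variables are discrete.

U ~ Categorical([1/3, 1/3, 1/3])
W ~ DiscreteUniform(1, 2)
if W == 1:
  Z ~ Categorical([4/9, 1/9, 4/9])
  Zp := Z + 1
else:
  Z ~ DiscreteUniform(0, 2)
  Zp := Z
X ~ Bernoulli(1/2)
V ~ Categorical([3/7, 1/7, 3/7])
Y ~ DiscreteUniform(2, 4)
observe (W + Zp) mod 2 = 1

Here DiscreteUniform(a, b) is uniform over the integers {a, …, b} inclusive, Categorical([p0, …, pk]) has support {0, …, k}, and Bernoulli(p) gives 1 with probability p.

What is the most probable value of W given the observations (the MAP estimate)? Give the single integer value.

argmax_v P(W = v | obs) = 2

Enumerate traces; 108 have nonzero weight after conditioning:
  (U=0, W=1, Z=1, X=0, V=0, Y=2) weight 1/756
  (U=0, W=1, Z=1, X=0, V=0, Y=3) weight 1/756
  (U=0, W=1, Z=1, X=0, V=0, Y=4) weight 1/756
  (U=0, W=1, Z=1, X=0, V=1, Y=2) weight 1/2268
  (U=0, W=1, Z=1, X=0, V=1, Y=3) weight 1/2268
  (U=0, W=1, Z=1, X=0, V=1, Y=4) weight 1/2268
  (U=0, W=1, Z=1, X=0, V=2, Y=2) weight 1/756
  (U=0, W=1, Z=1, X=0, V=2, Y=3) weight 1/756
  (U=0, W=2, Z=1, X=0, V=0, Y=2) weight 1/252
  … 99 more
Group by W:
  weight(W=1) = 1/18
  weight(W=2) = 1/6
Total weight = 1/18 + 1/6 = 2/9
P(W=1 | obs) = 1/18 / 2/9 = 1/4
P(W=2 | obs) = 1/6 / 2/9 = 3/4
argmax = 2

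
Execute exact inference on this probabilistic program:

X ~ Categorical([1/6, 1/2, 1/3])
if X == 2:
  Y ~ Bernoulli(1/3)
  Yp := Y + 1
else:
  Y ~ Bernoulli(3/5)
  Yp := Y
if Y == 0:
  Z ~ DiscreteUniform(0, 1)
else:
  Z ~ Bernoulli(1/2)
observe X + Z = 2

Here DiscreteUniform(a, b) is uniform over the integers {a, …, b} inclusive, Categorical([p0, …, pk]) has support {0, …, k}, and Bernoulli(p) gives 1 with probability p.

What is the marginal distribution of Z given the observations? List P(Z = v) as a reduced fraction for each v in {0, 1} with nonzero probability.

P(Z=0) = 2/5, P(Z=1) = 3/5

Enumerate traces; 4 have nonzero weight after conditioning:
  (X=1, Y=0, Z=1) weight 1/10
  (X=1, Y=1, Z=1) weight 3/20
  (X=2, Y=0, Z=0) weight 1/9
  (X=2, Y=1, Z=0) weight 1/18
Group by Z:
  weight(Z=0) = 1/6
  weight(Z=1) = 1/4
Total weight = 1/6 + 1/4 = 5/12
P(Z=0 | obs) = 1/6 / 5/12 = 2/5
P(Z=1 | obs) = 1/4 / 5/12 = 3/5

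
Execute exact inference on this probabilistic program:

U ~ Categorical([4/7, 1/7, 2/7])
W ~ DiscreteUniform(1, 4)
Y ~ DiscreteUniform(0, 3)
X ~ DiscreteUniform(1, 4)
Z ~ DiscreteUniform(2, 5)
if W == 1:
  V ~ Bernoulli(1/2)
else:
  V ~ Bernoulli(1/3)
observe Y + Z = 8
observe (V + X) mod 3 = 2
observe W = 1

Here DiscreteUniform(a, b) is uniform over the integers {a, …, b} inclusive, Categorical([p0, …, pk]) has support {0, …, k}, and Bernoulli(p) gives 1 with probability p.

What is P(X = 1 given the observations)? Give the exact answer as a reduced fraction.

P(X = 1 | obs) = 1/3

Enumerate traces; 9 have nonzero weight after conditioning:
  (U=0, W=1, Y=3, X=1, Z=5, V=1) weight 1/896
  (U=0, W=1, Y=3, X=2, Z=5, V=0) weight 1/896
  (U=0, W=1, Y=3, X=4, Z=5, V=1) weight 1/896
  (U=1, W=1, Y=3, X=1, Z=5, V=1) weight 1/3584
  (U=1, W=1, Y=3, X=2, Z=5, V=0) weight 1/3584
  (U=1, W=1, Y=3, X=4, Z=5, V=1) weight 1/3584
  (U=2, W=1, Y=3, X=1, Z=5, V=1) weight 1/1792
  (U=2, W=1, Y=3, X=2, Z=5, V=0) weight 1/1792
  … 1 more
Group by X:
  weight(X=1) = 1/512
  weight(X=2) = 1/512
  weight(X=4) = 1/512
Total weight = 1/512 + 1/512 + 1/512 = 3/512
P(X=1 | obs) = 1/512 / 3/512 = 1/3
P(X=2 | obs) = 1/512 / 3/512 = 1/3
P(X=4 | obs) = 1/512 / 3/512 = 1/3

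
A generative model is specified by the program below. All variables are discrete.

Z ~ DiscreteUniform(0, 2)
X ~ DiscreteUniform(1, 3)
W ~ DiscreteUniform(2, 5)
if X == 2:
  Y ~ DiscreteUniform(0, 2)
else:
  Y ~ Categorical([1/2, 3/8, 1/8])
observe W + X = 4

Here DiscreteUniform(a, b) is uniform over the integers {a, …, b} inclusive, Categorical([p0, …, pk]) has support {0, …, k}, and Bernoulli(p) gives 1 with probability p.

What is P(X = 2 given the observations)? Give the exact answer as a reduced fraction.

P(X = 2 | obs) = 1/2

Enumerate traces; 18 have nonzero weight after conditioning:
  (Z=0, X=1, W=3, Y=0) weight 1/72
  (Z=0, X=1, W=3, Y=1) weight 1/96
  (Z=0, X=1, W=3, Y=2) weight 1/288
  (Z=0, X=2, W=2, Y=0) weight 1/108
  (Z=0, X=2, W=2, Y=1) weight 1/108
  (Z=0, X=2, W=2, Y=2) weight 1/108
  (Z=1, X=1, W=3, Y=0) weight 1/72
  (Z=1, X=1, W=3, Y=1) weight 1/96
  … 10 more
Group by X:
  weight(X=1) = 1/12
  weight(X=2) = 1/12
Total weight = 1/12 + 1/12 = 1/6
P(X=1 | obs) = 1/12 / 1/6 = 1/2
P(X=2 | obs) = 1/12 / 1/6 = 1/2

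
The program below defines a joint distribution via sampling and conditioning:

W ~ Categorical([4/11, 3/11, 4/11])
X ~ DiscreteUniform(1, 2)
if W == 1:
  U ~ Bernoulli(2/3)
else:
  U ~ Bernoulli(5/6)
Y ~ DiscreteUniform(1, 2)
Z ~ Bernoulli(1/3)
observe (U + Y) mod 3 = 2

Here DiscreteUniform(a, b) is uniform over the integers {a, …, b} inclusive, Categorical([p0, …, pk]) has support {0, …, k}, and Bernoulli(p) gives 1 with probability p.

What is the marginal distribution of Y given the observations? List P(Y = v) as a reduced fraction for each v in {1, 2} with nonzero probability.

P(Y=1) = 26/33, P(Y=2) = 7/33

Enumerate traces; 24 have nonzero weight after conditioning:
  (W=0, X=1, U=0, Y=2, Z=0) weight 1/99
  (W=0, X=1, U=0, Y=2, Z=1) weight 1/198
  (W=0, X=1, U=1, Y=1, Z=0) weight 5/99
  (W=0, X=1, U=1, Y=1, Z=1) weight 5/198
  (W=0, X=2, U=0, Y=2, Z=0) weight 1/99
  (W=0, X=2, U=0, Y=2, Z=1) weight 1/198
  (W=0, X=2, U=1, Y=1, Z=0) weight 5/99
  (W=0, X=2, U=1, Y=1, Z=1) weight 5/198
  … 16 more
Group by Y:
  weight(Y=1) = 13/33
  weight(Y=2) = 7/66
Total weight = 13/33 + 7/66 = 1/2
P(Y=1 | obs) = 13/33 / 1/2 = 26/33
P(Y=2 | obs) = 7/66 / 1/2 = 7/33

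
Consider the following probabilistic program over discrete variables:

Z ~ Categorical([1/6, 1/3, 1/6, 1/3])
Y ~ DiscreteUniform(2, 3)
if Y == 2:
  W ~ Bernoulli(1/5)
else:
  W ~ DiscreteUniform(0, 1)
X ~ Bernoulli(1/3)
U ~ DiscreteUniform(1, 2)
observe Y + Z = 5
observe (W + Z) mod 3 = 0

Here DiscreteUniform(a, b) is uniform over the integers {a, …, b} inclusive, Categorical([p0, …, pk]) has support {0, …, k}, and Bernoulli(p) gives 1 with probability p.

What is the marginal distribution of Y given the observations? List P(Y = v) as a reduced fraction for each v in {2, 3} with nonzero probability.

Enumerate traces; 8 have nonzero weight after conditioning:
  (Z=2, Y=3, W=1, X=0, U=1) weight 1/72
  (Z=2, Y=3, W=1, X=0, U=2) weight 1/72
  (Z=2, Y=3, W=1, X=1, U=1) weight 1/144
  (Z=2, Y=3, W=1, X=1, U=2) weight 1/144
  (Z=3, Y=2, W=0, X=0, U=1) weight 2/45
  (Z=3, Y=2, W=0, X=0, U=2) weight 2/45
  (Z=3, Y=2, W=0, X=1, U=1) weight 1/45
  (Z=3, Y=2, W=0, X=1, U=2) weight 1/45
Group by Y:
  weight(Y=2) = 2/15
  weight(Y=3) = 1/24
Total weight = 2/15 + 1/24 = 7/40
P(Y=2 | obs) = 2/15 / 7/40 = 16/21
P(Y=3 | obs) = 1/24 / 7/40 = 5/21

P(Y=2) = 16/21, P(Y=3) = 5/21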